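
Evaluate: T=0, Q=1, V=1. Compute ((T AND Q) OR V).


T AND Q = 0&1 = 0
0 OR 1 = 1

1


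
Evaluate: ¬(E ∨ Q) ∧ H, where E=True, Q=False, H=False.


E = True, Q = False, H = False
Expression: ¬(E ∨ Q) ∧ H
Step 1: E ∨ Q = True OR False = True
Step 2: ¬(E ∨ Q) = NOT True = False
Step 3: (False) ∧ H = False AND False = False

False


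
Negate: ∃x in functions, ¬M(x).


Original: ∃x ¬M(x)
Rule: ¬∀→∃, ¬∃→∀, negate predicate.
Negation: ∀x M(x)

∀x M(x)


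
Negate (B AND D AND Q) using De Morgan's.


De Morgan's law: ¬(P ∧ Q ∧ R) ≡ ¬P ∨ ¬Q ∨ ¬R
¬(B ∧ D ∧ Q) = ¬B ∨ ¬D ∨ ¬Q

¬B ∨ ¬D ∨ ¬Q


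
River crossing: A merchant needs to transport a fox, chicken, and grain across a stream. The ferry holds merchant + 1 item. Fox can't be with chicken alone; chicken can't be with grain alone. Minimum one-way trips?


1. merchant+chicken → 2. merchant ← 3. merchant+fox → 4. merchant+chicken ← 5. merchant+grain → 6. merchant ← 7. merchant+chicken →
Minimum trips = 7

7


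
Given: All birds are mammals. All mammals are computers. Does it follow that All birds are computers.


Premise 1: All birds are mammals.
Premise 2: All mammals are computers.
Conclusion: All birds are computers.
Barbara syllogism (AAA-1): All A are B, All B are C → All A are C.
Middle term (mammals) distributed in premise 2.

Valid


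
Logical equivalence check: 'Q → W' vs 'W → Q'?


Expression 1: Q → W
Expression 2: W → Q
Truth table (Q W | Expr1 Expr2):
  T T |   T     T
  T F |   F     T   ← differ
  F T |   T     F   ← differ
  F F |   T     T
Counterexample: Q=T, W=F gives Expr1 = F but Expr2 = T, so the expressions are NOT logically equivalent.

No


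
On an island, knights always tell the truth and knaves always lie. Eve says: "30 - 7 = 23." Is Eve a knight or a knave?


Statement: "30 - 7 = 23."
Actual: 30 - 7 = 23
Claimed: 23
Statement is TRUE → Eve tells the truth → Knight

Knight


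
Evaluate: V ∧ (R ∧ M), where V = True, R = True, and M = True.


V = True, R = True, M = True
Step 1: R ∧ M = True AND True = True
Step 2: V ∧ True = True AND True = True
AND is true only when ALL operands are true.

True


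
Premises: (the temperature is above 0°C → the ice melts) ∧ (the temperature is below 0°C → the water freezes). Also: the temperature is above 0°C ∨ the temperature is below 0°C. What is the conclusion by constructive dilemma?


Constructive dilemma: (P → Q) ∧ (R → S), P ∨ R ⊢ Q ∨ S
Premise 1: the temperature is above 0°C → the ice melts
Premise 2: the temperature is below 0°C → the water freezes
Premise 3: the temperature is above 0°C ∨ the temperature is below 0°C
Case 1: Assuming the temperature is above 0°C, then by Premise 1, the ice melts.
Case 2: Assuming the temperature is below 0°C, then by Premise 2, the water freezes.
Since one of the temperature is above 0°C or the temperature is below 0°C must hold, we get the ice melts or the water freezes.

The ice melts or the water freezes.


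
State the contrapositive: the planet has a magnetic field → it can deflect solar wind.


Original: If the planet has a magnetic field, then it can deflect solar wind
Contrapositive: If ¬Q, then ¬P
Negate Q: not (it can deflect solar wind)
Negate P: not (the planet has a magnetic field)

If not (it can deflect solar wind), then not (the planet has a magnetic field).


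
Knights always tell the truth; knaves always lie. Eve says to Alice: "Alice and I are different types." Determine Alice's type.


Eve says: "Alice and I are different types."
Case 1: Eve is a Knight (truth-teller)
  Statement is true → they ARE different → Alice is a Knave
Case 2: Eve is a Knave (liar)
  Statement is false → they are NOT different → Alice is a Knave
In both cases, Alice is a Knave.

Knave


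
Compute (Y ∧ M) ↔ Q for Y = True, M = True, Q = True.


Y = True, M = True, Q = True
Step 1: Y ∧ M = True AND True = True
Step 2: (True) ↔ Q: true when both sides have same truth value.
Result: True ↔ True = True

True


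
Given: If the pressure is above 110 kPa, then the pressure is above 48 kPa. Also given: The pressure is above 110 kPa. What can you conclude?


Modus ponens: P → Q, P ⊢ Q
P: the pressure is above 110 kPa
Q: the pressure is above 48 kPa
We have P → Q and P is true.
By modus ponens, Q must be true.

The pressure is above 48 kPa


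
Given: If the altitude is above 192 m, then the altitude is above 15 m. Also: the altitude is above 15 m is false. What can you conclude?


Modus tollens: P → Q, ¬Q ⊢ ¬P
P: the altitude is above 192 m
Q: the altitude is above 15 m
We have P → Q and Q is false.
By modus tollens, P must be false.

It is not the case that the altitude is above 192 m


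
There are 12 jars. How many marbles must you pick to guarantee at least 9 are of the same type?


Pigeonhole: to guarantee k in one of n categories, need (k-1)×n + 1.
k = 9, n = 12
Minimum = (9-1) × 12 + 1 = 8 × 12 + 1

97


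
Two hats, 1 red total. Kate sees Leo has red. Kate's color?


Total red = 1, Leo = red
Red accounted for: 1
Remaining for Kate: 0
Kate's hat is blue.

blue


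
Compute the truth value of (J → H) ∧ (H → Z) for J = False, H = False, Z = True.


J = False, H = False, Z = True
Step 1: J → H is false only when J=True and H=False. Result: True
Step 2: H → Z is false only when H=True and Z=False. Result: True
Step 3: True ∧ True = True

True


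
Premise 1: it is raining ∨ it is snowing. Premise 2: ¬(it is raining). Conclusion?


Disjunctive syllogism: P ∨ Q, ¬P ⊢ Q
Disjunction: it is raining ∨ it is snowing
We know it is not the case that it is raining.
By disjunctive syllogism, the other disjunct must be true.

It is snowing


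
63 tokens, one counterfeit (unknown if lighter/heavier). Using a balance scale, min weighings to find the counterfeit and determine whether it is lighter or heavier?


Let n = 63. 126 possibilities (n tokens × lighter/heavier); each weighing has 3 outcomes.
Bound for k weighings: say the first weighing puts j tokens on each pan. If it tips, the 2j weighed tokens remain suspects (each with a known direction) and k-1 weighings give 3^(k-1) outcomes; 3^(k-1) is odd, so 2j ≤ 3^(k-1) - 1. If it balances, the n - 2j unweighed tokens remain with direction unknown: 2(n - 2j) ≤ 3^(k-1) - 1 by the same parity argument. Adding, n ≤ (3^(k-1) - 1) + (3^(k-1) - 1)/2 = (3^k - 3)/2, and the classical three-group strategy achieves this (3 tokens in 2 weighings, 12 in 3, 39 in 4, 120 in 5).
So we need the smallest k with (3^k - 3)/2 ≥ 63.
k = 4: (3^4 - 3)/2 = 39 < 63 ✗
k = 5: (3^5 - 3)/2 = 120 ≥ 63 ✓

5


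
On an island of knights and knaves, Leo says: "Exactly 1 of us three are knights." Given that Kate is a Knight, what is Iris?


Leo claims exactly 1 knights among Leo, Kate, Iris.
Given: Kate is a Knight.

Case 1: Leo is a Knight (tells truth)
  Then exactly 1 of the three are knights.
  Counting Leo, Kate: 2 knight(s) so far. Need -1 more → impossible.
Case 2: Leo is a Knave (lies)
  Then the count is NOT 1.
  If Iris = Knave, count = 1 = 1 → claim would be true, contradicts lie.
  If Iris = Knight, count = 2 ≠ 1 → lie confirmed ✓

Iris is a Knight.

Knight


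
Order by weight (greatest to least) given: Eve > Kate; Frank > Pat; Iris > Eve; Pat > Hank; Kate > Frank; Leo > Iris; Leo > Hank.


Constraints: Eve > Kate; Frank > Pat; Iris > Eve; Pat > Hank; Kate > Frank; Leo > Iris; Leo > Hank
Method: at each step, the next-highest is the one remaining person who never appears on the smaller side of a constraint between remaining people.
  Step 1: remaining {Hank, Leo, Kate, Eve, Frank, Pat, Iris}; on the smaller side: {Hank, Kate, Eve, Frank, Pat, Iris} → Leo is next (Leo > Iris; Leo > Hank).
  Step 2: remaining {Hank, Kate, Eve, Frank, Pat, Iris}; on the smaller side: {Hank, Kate, Eve, Frank, Pat} → Iris is next (Iris > Eve).
  Step 3: remaining {Hank, Kate, Eve, Frank, Pat}; on the smaller side: {Hank, Kate, Frank, Pat} → Eve is next (Eve > Kate).
  Step 4: remaining {Hank, Kate, Frank, Pat}; on the smaller side: {Hank, Frank, Pat} → Kate is next (Kate > Frank).
  Step 5: remaining {Hank, Frank, Pat}; on the smaller side: {Hank, Pat} → Frank is next (Frank > Pat).
  Step 6: remaining {Hank, Pat}; on the smaller side: {Hank} → Pat is next (Pat > Hank).
  Step 7: only Hank remains → lowest.
Final ranking (highest to lowest):

Leo > Iris > Eve > Kate > Frank > Pat > Hank


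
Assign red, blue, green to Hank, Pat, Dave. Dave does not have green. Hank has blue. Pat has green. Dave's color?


From clues:
  Hank → blue
  Pat → green
By elimination, Dave gets the remaining.

red


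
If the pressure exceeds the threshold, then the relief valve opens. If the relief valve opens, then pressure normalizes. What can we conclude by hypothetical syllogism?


Hypothetical syllogism: P → Q, Q → R ⊢ P → R
Premise 1: the pressure exceeds the threshold → the relief valve opens
Premise 2: the relief valve opens → pressure normalizes
Chain the implications: the middle term (the relief valve opens) links the two.
Conclusion: If the pressure exceeds the threshold, then pressure normalizes.

If the pressure exceeds the threshold, then pressure normalizes.


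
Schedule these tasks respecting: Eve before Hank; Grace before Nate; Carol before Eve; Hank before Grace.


Constraints: Eve before Hank; Grace before Nate; Carol before Eve; Hank before Grace
Method: repeatedly schedule the remaining task that has no remaining task required before it.
  Step 1: remaining {Grace, Eve, Nate, Hank, Carol}; every task except Carol still has a predecessor pending → schedule Carol.
  Step 2: remaining {Grace, Eve, Nate, Hank}; every task except Eve still has a predecessor pending → schedule Eve.
  Step 3: remaining {Grace, Nate, Hank}; every task except Hank still has a predecessor pending → schedule Hank.
  Step 4: remaining {Grace, Nate}; every task except Grace still has a predecessor pending → schedule Grace.
  Step 5: only Nate remains → schedule Nate.
Resulting order:

Carol → Eve → Hank → Grace → Nate


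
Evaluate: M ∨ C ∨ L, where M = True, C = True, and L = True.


M = True, C = True, L = True
Step 1: M ∨ C = True OR True = True
Step 2: True ∨ L = True OR True = True
OR is true when at least one operand is true.

True


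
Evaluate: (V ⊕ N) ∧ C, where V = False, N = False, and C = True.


V = False, N = False, C = True
Step 1: V ⊕ N = False XOR False = False
Step 2: False ∧ C = False AND True = False
XOR true when exactly one of V,N is true; then AND with C.

False


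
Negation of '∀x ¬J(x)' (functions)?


Original: ∀x ¬J(x)
Rule: ¬∀→∃, ¬∃→∀, negate predicate.
Negation: ∃x J(x)

∃x J(x)


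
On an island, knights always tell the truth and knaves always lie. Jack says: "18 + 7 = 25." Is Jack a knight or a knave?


Statement: "18 + 7 = 25."
Actual: 18 + 7 = 25
Claimed: 25
Statement is TRUE → Jack tells the truth → Knight

Knight


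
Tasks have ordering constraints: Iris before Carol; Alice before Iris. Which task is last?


Constraints: Iris before Carol; Alice before Iris
The last task can have nothing scheduled after it, so it must never appear on the left of a 'before'.
Tasks appearing before some other task: Iris, Alice.
The only task not in that list is Carol → it is last.

Carol


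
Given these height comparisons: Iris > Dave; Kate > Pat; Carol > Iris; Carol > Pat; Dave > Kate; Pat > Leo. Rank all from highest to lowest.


Constraints: Iris > Dave; Kate > Pat; Carol > Iris; Carol > Pat; Dave > Kate; Pat > Leo
Method: at each step, the next-highest is the one remaining person who never appears on the smaller side of a constraint between remaining people.
  Step 1: remaining {Carol, Iris, Leo, Pat, Dave, Kate}; on the smaller side: {Iris, Leo, Pat, Dave, Kate} → Carol is next (Carol > Iris; Carol > Pat).
  Step 2: remaining {Iris, Leo, Pat, Dave, Kate}; on the smaller side: {Leo, Pat, Dave, Kate} → Iris is next (Iris > Dave).
  Step 3: remaining {Leo, Pat, Dave, Kate}; on the smaller side: {Leo, Pat, Kate} → Dave is next (Dave > Kate).
  Step 4: remaining {Leo, Pat, Kate}; on the smaller side: {Leo, Pat} → Kate is next (Kate > Pat).
  Step 5: remaining {Leo, Pat}; on the smaller side: {Leo} → Pat is next (Pat > Leo).
  Step 6: only Leo remains → lowest.
Final ranking (highest to lowest):

Carol > Iris > Dave > Kate > Pat > Leo


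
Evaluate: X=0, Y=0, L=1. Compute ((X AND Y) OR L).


X AND Y = 0&0 = 0
0 OR 1 = 1

1


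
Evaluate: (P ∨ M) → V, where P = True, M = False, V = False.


P = True, M = False, V = False
Step 1: P ∨ M = True OR False = True
Step 2: (True) → V: false only when antecedent=True and V=False.
Result: False

False


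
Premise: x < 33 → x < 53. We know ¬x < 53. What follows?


Modus tollens: P → Q, ¬Q ⊢ ¬P
P: x < 33
Q: x < 53
We have P → Q and Q is false.
By modus tollens, P must be false.

It is not the case that x < 33


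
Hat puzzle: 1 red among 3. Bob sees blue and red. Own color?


Total red = 1, seen red = 1
Own red = 1 - 1 = 0
Bob's hat is blue.

blue


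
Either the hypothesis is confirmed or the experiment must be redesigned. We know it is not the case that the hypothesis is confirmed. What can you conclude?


Disjunctive syllogism: P ∨ Q, ¬P ⊢ Q
Disjunction: the hypothesis is confirmed ∨ the experiment must be redesigned
We know it is not the case that the hypothesis is confirmed.
By disjunctive syllogism, the other disjunct must be true.

The experiment must be redesigned


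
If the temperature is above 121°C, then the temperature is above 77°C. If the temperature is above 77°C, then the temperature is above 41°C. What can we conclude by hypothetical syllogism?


Hypothetical syllogism: P → Q, Q → R ⊢ P → R
Premise 1: the temperature is above 121°C → the temperature is above 77°C
Premise 2: the temperature is above 77°C → the temperature is above 41°C
Chain the implications: the middle term (the temperature is above 77°C) links the two.
Conclusion: If the temperature is above 121°C, then the temperature is above 41°C.

If the temperature is above 121°C, then the temperature is above 41°C.


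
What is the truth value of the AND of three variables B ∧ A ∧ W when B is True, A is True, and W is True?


B = True, A = True, W = True
Step 1: B ∧ A = True AND True = True
Step 2: (True) ∧ W = (True) AND True = True
AND is true only when ALL operands are true.

True


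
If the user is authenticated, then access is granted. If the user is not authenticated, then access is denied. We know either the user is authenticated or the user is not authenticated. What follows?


Constructive dilemma: (P → Q) ∧ (R → S), P ∨ R ⊢ Q ∨ S
Premise 1: the user is authenticated → access is granted
Premise 2: the user is not authenticated → access is denied
Premise 3: the user is authenticated ∨ the user is not authenticated
Case 1: Assuming the user is authenticated, then by Premise 1, access is granted.
Case 2: Assuming the user is not authenticated, then by Premise 2, access is denied.
Since one of the user is authenticated or the user is not authenticated must hold, we get access is granted or access is denied.

Access is granted or access is denied.


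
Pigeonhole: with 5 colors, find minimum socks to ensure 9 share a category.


Pigeonhole: to guarantee k in one of n categories, need (k-1)×n + 1.
k = 9, n = 5
Minimum = (9-1) × 5 + 1 = 8 × 5 + 1

41


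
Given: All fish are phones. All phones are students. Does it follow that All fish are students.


Premise 1: All fish are phones.
Premise 2: All phones are students.
Conclusion: All fish are students.
Barbara syllogism (AAA-1): All A are B, All B are C → All A are C.
Middle term (phones) distributed in premise 2.

Valid


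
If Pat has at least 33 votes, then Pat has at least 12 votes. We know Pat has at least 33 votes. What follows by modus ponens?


Modus ponens: P → Q, P ⊢ Q
P: Pat has at least 33 votes
Q: Pat has at least 12 votes
We have P → Q and P is true.
By modus ponens, Q must be true.

Pat has at least 12 votes


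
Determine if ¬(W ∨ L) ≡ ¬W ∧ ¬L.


Expression 1: ¬(W ∨ L)
Expression 2: ¬W ∧ ¬L
Truth table (W L | Expr1 Expr2):
  T T |   F     F
  T F |   F     F
  F T |   F     F
  F F |   T     T
All 4 rows agree, so the expressions are logically equivalent.

Yes


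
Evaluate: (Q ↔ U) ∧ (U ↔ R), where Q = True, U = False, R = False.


Q = True, U = False, R = False
Step 1: Q ↔ U is true when Q and U have the same value. Result: False
Step 2: U ↔ R is true when U and R have the same value. Result: True
Step 3: False ∧ True = False

False


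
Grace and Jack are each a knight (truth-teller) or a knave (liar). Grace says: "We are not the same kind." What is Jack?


Grace says: "We are not the same kind."
Case 1: Grace is a Knight (truth-teller)
  Statement is true → they ARE different → Jack is a Knave
Case 2: Grace is a Knave (liar)
  Statement is false → they are NOT different → Jack is a Knave
In both cases, Jack is a Knave.

Knave


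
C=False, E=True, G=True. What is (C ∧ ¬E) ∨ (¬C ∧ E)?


C = False, E = True, G = True
Expression: (C ∧ ¬E) ∨ (¬C ∧ E)
Step 1: ¬E = NOT True = False
Step 2: C ∧ ¬E = False AND False = False
Step 3: ¬C = NOT False = True
Step 4: ¬C ∧ E = True AND True = True
Step 5: (False) ∨ (True) = False OR True = True

True


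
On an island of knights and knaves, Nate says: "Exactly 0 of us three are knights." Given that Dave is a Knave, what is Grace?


Nate claims exactly 0 knights among Nate, Dave, Grace.
Given: Dave is a Knave.

Case 1: Nate is a Knight (tells truth)
  Then exactly 0 of the three are knights.
  Counting Nate, Dave: 1 knight(s) so far. Need -1 more → impossible.
Case 2: Nate is a Knave (lies)
  Then the count is NOT 0.
  If Grace = Knave, count = 0 = 0 → claim would be true, contradicts lie.
  If Grace = Knight, count = 1 ≠ 0 → lie confirmed ✓

Grace is a Knight.

Knight


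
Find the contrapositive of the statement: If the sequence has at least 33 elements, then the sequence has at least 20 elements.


Original: If the sequence has at least 33 elements, then the sequence has at least 20 elements
Contrapositive: If ¬Q, then ¬P
Negate Q: not (the sequence has at least 20 elements)
Negate P: not (the sequence has at least 33 elements)

If not (the sequence has at least 20 elements), then not (the sequence has at least 33 elements).


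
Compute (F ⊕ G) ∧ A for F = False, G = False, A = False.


F = False, G = False, A = False
Step 1: F ⊕ G = False XOR False = False
Step 2: False ∧ A = False AND False = False
XOR true when exactly one of F,G is true; then AND with A.

False


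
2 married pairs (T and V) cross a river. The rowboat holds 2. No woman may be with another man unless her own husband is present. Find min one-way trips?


Label couples T and V.
1. WT+WV → (far: WT,WV; near: HT,HV)
2. WT ←   (far: WV; near: HT,HV,WT)
3. HT+HV → (far: HT,HV,WV; near: WT)
4. HT ←   (far: HV,WV; near: HT,WT)  — HT returns, since WT is alone on near bank
5. HT+WT → (far: all four; near: empty)
Every state respects the constraint.
Minimum trips = 5

5


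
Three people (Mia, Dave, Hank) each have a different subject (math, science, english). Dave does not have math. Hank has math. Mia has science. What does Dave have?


From clues:
  Hank → math
  Mia → science
By elimination, Dave gets the remaining.

english


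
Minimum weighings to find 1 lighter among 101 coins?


Each weighing has 3 outcomes (left heavy / balance / right heavy), so k weighings distinguish at most 3^k cases; splitting into three near-equal groups achieves this.
Need 3^k ≥ 101: 3^4 = 81 < 101 ≤ 3^5 = 243
k = ⌈log₃(101)⌉ = 5

5


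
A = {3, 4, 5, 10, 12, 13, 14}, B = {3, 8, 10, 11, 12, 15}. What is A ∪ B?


A = {3, 4, 5, 10, 12, 13, 14}
B = {3, 8, 10, 11, 12, 15}
Operation: union
All elements combined: 3, 4, 5, 8, 10, 11, 12, 13, 14, 15

{3, 4, 5, 8, 10, 11, 12, 13, 14, 15}


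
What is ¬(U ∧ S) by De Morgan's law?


De Morgan's law: ¬(P ∧ Q) ≡ ¬P ∨ ¬Q
¬(U ∧ S) = ¬U ∨ ¬S

¬U ∨ ¬S


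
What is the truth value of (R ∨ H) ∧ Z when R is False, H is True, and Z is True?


R = False, H = True, Z = True
Step 1: R ∨ H = False OR True = True
Step 2: True ∧ Z = True AND True = True
OR is true when at least one operand is true; AND requires both.

True


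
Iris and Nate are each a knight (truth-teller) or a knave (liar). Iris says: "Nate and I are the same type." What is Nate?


Iris says: "Nate and I are the same type."
Case 1: Iris is a Knight (truth-teller)
  Statement is true → they ARE the same → Nate is also a Knight
Case 2: Iris is a Knave (liar)
  Statement is false → they are NOT the same → Nate is a Knight
In both cases, Nate is a Knight.

Knight


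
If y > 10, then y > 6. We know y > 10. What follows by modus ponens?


Modus ponens: P → Q, P ⊢ Q
P: y > 10
Q: y > 6
We have P → Q and P is true.
By modus ponens, Q must be true.

y > 6


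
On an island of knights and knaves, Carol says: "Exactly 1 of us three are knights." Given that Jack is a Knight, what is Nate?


Carol claims exactly 1 knights among Carol, Jack, Nate.
Given: Jack is a Knight.

Case 1: Carol is a Knight (tells truth)
  Then exactly 1 of the three are knights.
  Counting Carol, Jack: 2 knight(s) so far. Need -1 more → impossible.
Case 2: Carol is a Knave (lies)
  Then the count is NOT 1.
  If Nate = Knave, count = 1 = 1 → claim would be true, contradicts lie.
  If Nate = Knight, count = 2 ≠ 1 → lie confirmed ✓

Nate is a Knight.

Knight


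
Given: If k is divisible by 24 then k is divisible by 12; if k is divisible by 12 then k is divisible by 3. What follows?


Hypothetical syllogism: P → Q, Q → R ⊢ P → R
Premise 1: k is divisible by 24 → k is divisible by 12
Premise 2: k is divisible by 12 → k is divisible by 3
Chain the implications: the middle term (k is divisible by 12) links the two.
Conclusion: If k is divisible by 24, then k is divisible by 3.

If k is divisible by 24, then k is divisible by 3.


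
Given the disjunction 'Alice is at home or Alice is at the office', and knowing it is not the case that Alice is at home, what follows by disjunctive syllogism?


Disjunctive syllogism: P ∨ Q, ¬P ⊢ Q
Disjunction: Alice is at home ∨ Alice is at the office
We know it is not the case that Alice is at home.
By disjunctive syllogism, the other disjunct must be true.

Alice is at the office


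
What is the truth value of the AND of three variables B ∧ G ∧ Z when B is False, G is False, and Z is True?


B = False, G = False, Z = True
Step 1: B ∧ G = False AND False = False
Step 2: (False) ∧ Z = (False) AND True = False
AND is true only when ALL operands are true.

False


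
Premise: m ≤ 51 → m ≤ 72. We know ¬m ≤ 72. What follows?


Modus tollens: P → Q, ¬Q ⊢ ¬P
P: m ≤ 51
Q: m ≤ 72
We have P → Q and Q is false.
By modus tollens, P must be false.

It is not the case that m ≤ 51


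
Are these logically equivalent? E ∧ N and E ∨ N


Expression 1: E ∧ N
Expression 2: E ∨ N
Truth table (E N | Expr1 Expr2):
  T T |   T     T
  T F |   F     T   ← differ
  F T |   F     T   ← differ
  F F |   F     F
Counterexample: E=T, N=F gives Expr1 = F but Expr2 = T, so the expressions are NOT logically equivalent.

No


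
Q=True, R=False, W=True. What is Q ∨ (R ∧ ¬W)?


Q = True, R = False, W = True
Expression: Q ∨ (R ∧ ¬W)
Step 1: ¬W = NOT True = False
Step 2: R ∧ ¬W = False AND False = False
Step 3: Q ∨ (False) = True OR False = True

True


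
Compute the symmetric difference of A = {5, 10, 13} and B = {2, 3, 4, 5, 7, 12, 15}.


A = {5, 10, 13}
B = {2, 3, 4, 5, 7, 12, 15}
Operation: symmetric difference
In A only: [10, 13], in B only: [2, 3, 4, 7, 12, 15]

{2, 3, 4, 7, 10, 12, 13, 15}


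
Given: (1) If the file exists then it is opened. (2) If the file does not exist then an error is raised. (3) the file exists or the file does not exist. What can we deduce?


Constructive dilemma: (P → Q) ∧ (R → S), P ∨ R ⊢ Q ∨ S
Premise 1: the file exists → it is opened
Premise 2: the file does not exist → an error is raised
Premise 3: the file exists ∨ the file does not exist
Case 1: Assuming the file exists, then by Premise 1, it is opened.
Case 2: Assuming the file does not exist, then by Premise 2, an error is raised.
Since one of the file exists or the file does not exist must hold, we get it is opened or an error is raised.

It is opened or an error is raised.


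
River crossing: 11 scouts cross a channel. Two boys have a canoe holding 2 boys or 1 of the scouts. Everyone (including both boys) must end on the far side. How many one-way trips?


Per crossing of one of the scouts: boys→, one←, one of the scouts→, one← = 4 trips
11 × 4 = 44, + 1 final boys→ = 45
Minimum trips = 45

45


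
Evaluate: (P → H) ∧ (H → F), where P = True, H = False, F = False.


P = True, H = False, F = False
Step 1: P → H is false only when P=True and H=False. Result: False
Step 2: H → F is false only when H=True and F=False. Result: True
Step 3: False ∧ True = False

False


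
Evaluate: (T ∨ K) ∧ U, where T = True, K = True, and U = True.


T = True, K = True, U = True
Step 1: T ∨ K = True OR True = True
Step 2: True ∧ U = True AND True = True
OR is true when at least one operand is true; AND requires both.

True


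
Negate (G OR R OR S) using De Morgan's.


De Morgan's law: ¬(P ∨ Q ∨ R) ≡ ¬P ∧ ¬Q ∧ ¬R
¬(G ∨ R ∨ S) = ¬G ∧ ¬R ∧ ¬S

¬G ∧ ¬R ∧ ¬S


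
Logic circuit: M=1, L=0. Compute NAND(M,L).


M AND L = 0
NOT(0) = 1

1


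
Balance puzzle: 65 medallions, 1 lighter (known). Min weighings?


Each weighing has 3 outcomes (left heavy / balance / right heavy), so k weighings distinguish at most 3^k cases; splitting into three near-equal groups achieves this.
Need 3^k ≥ 65: 3^3 = 27 < 65 ≤ 3^4 = 81
k = ⌈log₃(65)⌉ = 4

4


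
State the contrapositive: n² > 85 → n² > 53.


Original: If n² > 85, then n² > 53
Contrapositive: If ¬Q, then ¬P
Negate Q: not (n² > 53)
Negate P: not (n² > 85)

If not (n² > 53), then not (n² > 85).


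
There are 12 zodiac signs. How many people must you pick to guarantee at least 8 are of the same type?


Pigeonhole: to guarantee k in one of n categories, need (k-1)×n + 1.
k = 8, n = 12
Minimum = (8-1) × 12 + 1 = 7 × 12 + 1

85


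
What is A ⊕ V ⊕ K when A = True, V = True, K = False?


A = True, V = True, K = False
Step 1: A ⊕ V = True XOR True = False
Step 2: False ⊕ K = False XOR False = False
XOR is true when an odd number of operands are true.

False


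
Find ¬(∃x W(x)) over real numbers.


Original: ∃x W(x)
Rule: ¬∀→∃, ¬∃→∀, negate predicate.
Negation: ∀x ¬W(x)

∀x ¬W(x)


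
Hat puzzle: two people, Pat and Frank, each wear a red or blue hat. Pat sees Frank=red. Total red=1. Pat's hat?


Total red = 1, Frank = red
Red accounted for: 1
Remaining for Pat: 0
Pat's hat is blue.

blue


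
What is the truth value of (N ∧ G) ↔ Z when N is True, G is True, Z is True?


N = True, G = True, Z = True
Step 1: N ∧ G = True AND True = True
Step 2: (True) ↔ Z: true when both sides have same truth value.
Result: True ↔ True = True

True


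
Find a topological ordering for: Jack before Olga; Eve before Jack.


Constraints: Jack before Olga; Eve before Jack
Method: repeatedly schedule the remaining task that has no remaining task required before it.
  Step 1: remaining {Jack, Olga, Eve}; every task except Eve still has a predecessor pending → schedule Eve.
  Step 2: remaining {Jack, Olga}; every task except Jack still has a predecessor pending → schedule Jack.
  Step 3: only Olga remains → schedule Olga.
Resulting order:

Eve → Jack → Olga


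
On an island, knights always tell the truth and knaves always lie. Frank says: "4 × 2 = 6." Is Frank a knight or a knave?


Statement: "4 × 2 = 6."
Actual: 4 × 2 = 8
Claimed: 6
Statement is FALSE → Frank lies → Knave

Knave


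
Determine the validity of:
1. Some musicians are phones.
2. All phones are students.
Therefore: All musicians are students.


Premise 1: Some musicians are phones.
Premise 2: All phones are students.
Conclusion: All musicians are students.
Fallacy: illicit minor. The minor term (musicians) is distributed in the conclusion ('All musicians ...') but undistributed in its premise ('Some musicians are phones' doesn't cover all musicians).
Only 'Some musicians are students' follows, not 'All'.

Invalid


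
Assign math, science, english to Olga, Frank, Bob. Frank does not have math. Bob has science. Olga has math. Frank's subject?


From clues:
  Bob → science
  Olga → math
By elimination, Frank gets the remaining.

english


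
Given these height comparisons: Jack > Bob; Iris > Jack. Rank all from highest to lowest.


Constraints: Jack > Bob; Iris > Jack
Method: at each step, the next-highest is the one remaining person who never appears on the smaller side of a constraint between remaining people.
  Step 1: remaining {Iris, Bob, Jack}; on the smaller side: {Bob, Jack} → Iris is next (Iris > Jack).
  Step 2: remaining {Bob, Jack}; on the smaller side: {Bob} → Jack is next (Jack > Bob).
  Step 3: only Bob remains → lowest.
Final ranking (highest to lowest):

Iris > Jack > Bob


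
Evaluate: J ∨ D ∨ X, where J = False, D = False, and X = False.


J = False, D = False, X = False
Step 1: J ∨ D = False OR False = False
Step 2: False ∨ X = False OR False = False
OR is true when at least one operand is true.

False


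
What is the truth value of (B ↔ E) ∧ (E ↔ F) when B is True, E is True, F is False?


B = True, E = True, F = False
Step 1: B ↔ E is true when B and E have the same value. Result: True
Step 2: E ↔ F is true when E and F have the same value. Result: False
Step 3: True ∧ False = False

False


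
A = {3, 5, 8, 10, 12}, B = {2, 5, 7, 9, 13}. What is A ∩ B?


A = {3, 5, 8, 10, 12}
B = {2, 5, 7, 9, 13}
Operation: intersection
Elements in both: 5

{5}


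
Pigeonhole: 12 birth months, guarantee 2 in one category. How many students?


Pigeonhole: to guarantee k in one of n categories, need (k-1)×n + 1.
k = 2, n = 12
Minimum = (2-1) × 12 + 1 = 1 × 12 + 1

13


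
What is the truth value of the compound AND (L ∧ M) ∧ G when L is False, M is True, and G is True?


L = False, M = True, G = True
Step 1: L ∧ M = False AND True = False
Step 2: False ∧ G = False AND True = False
AND is true only when ALL operands are true.

False


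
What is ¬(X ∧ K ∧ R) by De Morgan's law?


De Morgan's law: ¬(P ∧ Q ∧ R) ≡ ¬P ∨ ¬Q ∨ ¬R
¬(X ∧ K ∧ R) = ¬X ∨ ¬K ∨ ¬R

¬X ∨ ¬K ∨ ¬R


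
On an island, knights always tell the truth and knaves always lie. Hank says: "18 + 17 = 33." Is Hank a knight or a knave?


Statement: "18 + 17 = 33."
Actual: 18 + 17 = 35
Claimed: 33
Statement is FALSE → Hank lies → Knave

Knave


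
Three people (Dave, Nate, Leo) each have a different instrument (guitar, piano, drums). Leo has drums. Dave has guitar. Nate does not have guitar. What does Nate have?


From clues:
  Leo → drums
  Dave → guitar
By elimination, Nate gets the remaining.

piano


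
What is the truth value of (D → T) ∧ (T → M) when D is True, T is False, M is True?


D = True, T = False, M = True
Step 1: D → T is false only when D=True and T=False. Result: False
Step 2: T → M is false only when T=True and M=False. Result: True
Step 3: False ∧ True = False

False


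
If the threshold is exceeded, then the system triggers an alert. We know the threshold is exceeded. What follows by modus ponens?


Modus ponens: P → Q, P ⊢ Q
P: the threshold is exceeded
Q: the system triggers an alert
We have P → Q and P is true.
By modus ponens, Q must be true.

The system triggers an alert


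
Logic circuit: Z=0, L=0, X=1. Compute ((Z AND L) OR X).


Z AND L = 0&0 = 0
0 OR 1 = 1

1


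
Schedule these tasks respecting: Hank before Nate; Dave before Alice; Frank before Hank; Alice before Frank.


Constraints: Hank before Nate; Dave before Alice; Frank before Hank; Alice before Frank
Method: repeatedly schedule the remaining task that has no remaining task required before it.
  Step 1: remaining {Dave, Hank, Nate, Alice, Frank}; every task except Dave still has a predecessor pending → schedule Dave.
  Step 2: remaining {Hank, Nate, Alice, Frank}; every task except Alice still has a predecessor pending → schedule Alice.
  Step 3: remaining {Hank, Nate, Frank}; every task except Frank still has a predecessor pending → schedule Frank.
  Step 4: remaining {Hank, Nate}; every task except Hank still has a predecessor pending → schedule Hank.
  Step 5: only Nate remains → schedule Nate.
Resulting order:

Dave → Alice → Frank → Hank → Nate


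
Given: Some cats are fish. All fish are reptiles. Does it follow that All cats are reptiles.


Premise 1: Some cats are fish.
Premise 2: All fish are reptiles.
Conclusion: All cats are reptiles.
Fallacy: illicit minor. The minor term (cats) is distributed in the conclusion ('All cats ...') but undistributed in its premise ('Some cats are fish' doesn't cover all cats).
Only 'Some cats are reptiles' follows, not 'All'.

Invalid


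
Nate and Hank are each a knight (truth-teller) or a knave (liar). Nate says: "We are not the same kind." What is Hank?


Nate says: "We are not the same kind."
Case 1: Nate is a Knight (truth-teller)
  Statement is true → they ARE different → Hank is a Knave
Case 2: Nate is a Knave (liar)
  Statement is false → they are NOT different → Hank is a Knave
In both cases, Hank is a Knave.

Knave


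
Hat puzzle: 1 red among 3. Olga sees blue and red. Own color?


Total red = 1, seen red = 1
Own red = 1 - 1 = 0
Olga's hat is blue.

blue


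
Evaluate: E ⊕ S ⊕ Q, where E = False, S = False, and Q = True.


E = False, S = False, Q = True
Step 1: E ⊕ S = False XOR False = False
Step 2: False ⊕ Q = False XOR True = True
XOR is true when an odd number of operands are true.

True


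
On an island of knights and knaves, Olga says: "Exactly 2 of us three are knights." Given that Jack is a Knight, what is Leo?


Olga claims exactly 2 knights among Olga, Jack, Leo.
Given: Jack is a Knight.

Case 1: Olga is a Knight (tells truth)
  Then exactly 2 of the three are knights.
  Counting Olga, Jack: 2 knight(s) so far. Need 0 more → Leo = Knave.
Case 2: Olga is a Knave (lies)
  Then the count is NOT 2.
  If Leo = Knight, count = 2 = 2 → claim would be true, contradicts lie.
  If Leo = Knave, count = 1 ≠ 2 → lie confirmed ✓

Leo is a Knave.

Knave


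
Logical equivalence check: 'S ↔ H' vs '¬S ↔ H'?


Expression 1: S ↔ H
Expression 2: ¬S ↔ H
Truth table (S H | Expr1 Expr2):
  T T |   T     F   ← differ
  T F |   F     T   ← differ
  F T |   F     T   ← differ
  F F |   T     F   ← differ
Counterexample: S=T, H=T gives Expr1 = T but Expr2 = F, so the expressions are NOT logically equivalent.

No


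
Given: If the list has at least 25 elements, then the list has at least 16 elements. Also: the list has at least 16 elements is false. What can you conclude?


Modus tollens: P → Q, ¬Q ⊢ ¬P
P: the list has at least 25 elements
Q: the list has at least 16 elements
We have P → Q and Q is false.
By modus tollens, P must be false.

It is not the case that the list has at least 25 elements


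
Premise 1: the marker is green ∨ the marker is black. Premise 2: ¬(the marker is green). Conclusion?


Disjunctive syllogism: P ∨ Q, ¬P ⊢ Q
Disjunction: the marker is green ∨ the marker is black
We know it is not the case that the marker is green.
By disjunctive syllogism, the other disjunct must be true.

The marker is black


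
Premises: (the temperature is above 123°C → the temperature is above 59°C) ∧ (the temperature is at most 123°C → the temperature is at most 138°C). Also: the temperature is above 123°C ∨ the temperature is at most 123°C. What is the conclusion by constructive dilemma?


Constructive dilemma: (P → Q) ∧ (R → S), P ∨ R ⊢ Q ∨ S
Premise 1: the temperature is above 123°C → the temperature is above 59°C
Premise 2: the temperature is at most 123°C → the temperature is at most 138°C
Premise 3: the temperature is above 123°C ∨ the temperature is at most 123°C
Case 1: Assuming the temperature is above 123°C, then by Premise 1, the temperature is above 59°C.
Case 2: Assuming the temperature is at most 123°C, then by Premise 2, the temperature is at most 138°C.
Since one of the temperature is above 123°C or the temperature is at most 123°C must hold, we get the temperature is above 59°C or the temperature is at most 138°C.

The temperature is above 59°C or the temperature is at most 138°C.


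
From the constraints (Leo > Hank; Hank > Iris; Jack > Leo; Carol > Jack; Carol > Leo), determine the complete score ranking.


Constraints: Leo > Hank; Hank > Iris; Jack > Leo; Carol > Jack; Carol > Leo
Method: at each step, the next-highest is the one remaining person who never appears on the smaller side of a constraint between remaining people.
  Step 1: remaining {Jack, Carol, Hank, Leo, Iris}; on the smaller side: {Jack, Hank, Leo, Iris} → Carol is next (Carol > Jack; Carol > Leo).
  Step 2: remaining {Jack, Hank, Leo, Iris}; on the smaller side: {Hank, Leo, Iris} → Jack is next (Jack > Leo).
  Step 3: remaining {Hank, Leo, Iris}; on the smaller side: {Hank, Iris} → Leo is next (Leo > Hank).
  Step 4: remaining {Hank, Iris}; on the smaller side: {Iris} → Hank is next (Hank > Iris).
  Step 5: only Iris remains → lowest.
Final ranking (highest to lowest):

Carol > Jack > Leo > Hank > Iris


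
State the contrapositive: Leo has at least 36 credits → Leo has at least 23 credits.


Original: If Leo has at least 36 credits, then Leo has at least 23 credits
Contrapositive: If ¬Q, then ¬P
Negate Q: not (Leo has at least 23 credits)
Negate P: not (Leo has at least 36 credits)

If not (Leo has at least 23 credits), then not (Leo has at least 36 credits).


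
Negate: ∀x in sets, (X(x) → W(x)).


Original: ∀x (X(x) → W(x))
Rule: ¬∀→∃, ¬∃→∀, negate predicate.
Negation: ∃x (X(x) ∧ ¬W(x))

∃x (X(x) ∧ ¬W(x))


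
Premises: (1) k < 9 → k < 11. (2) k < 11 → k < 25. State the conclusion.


Hypothetical syllogism: P → Q, Q → R ⊢ P → R
Premise 1: k < 9 → k < 11
Premise 2: k < 11 → k < 25
Chain the implications: the middle term (k < 11) links the two.
Conclusion: If k < 9, then k < 25.

If k < 9, then k < 25.


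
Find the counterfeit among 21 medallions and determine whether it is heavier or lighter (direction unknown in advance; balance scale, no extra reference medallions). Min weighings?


Let n = 21. 42 possibilities (n medallions × lighter/heavier); each weighing has 3 outcomes.
Bound for k weighings: say the first weighing puts j medallions on each pan. If it tips, the 2j weighed medallions remain suspects (each with a known direction) and k-1 weighings give 3^(k-1) outcomes; 3^(k-1) is odd, so 2j ≤ 3^(k-1) - 1. If it balances, the n - 2j unweighed medallions remain with direction unknown: 2(n - 2j) ≤ 3^(k-1) - 1 by the same parity argument. Adding, n ≤ (3^(k-1) - 1) + (3^(k-1) - 1)/2 = (3^k - 3)/2, and the classical three-group strategy achieves this (3 medallions in 2 weighings, 12 in 3, 39 in 4, 120 in 5).
So we need the smallest k with (3^k - 3)/2 ≥ 21.
k = 3: (3^3 - 3)/2 = 12 < 21 ✗
k = 4: (3^4 - 3)/2 = 39 ≥ 21 ✓

4
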